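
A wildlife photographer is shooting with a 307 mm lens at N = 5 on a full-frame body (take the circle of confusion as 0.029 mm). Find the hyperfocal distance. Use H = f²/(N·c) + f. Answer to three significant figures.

Hyperfocal distance H = f²/(N·c) + f = 307²/(5 × 0.029) + 307 = 94249/0.145 + 307 ≈ 650300.1 mm ≈ 650 m.

650 m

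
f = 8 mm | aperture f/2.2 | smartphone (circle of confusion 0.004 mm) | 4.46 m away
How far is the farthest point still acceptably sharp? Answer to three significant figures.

Hyperfocal distance H = f²/(N·c) + f = 8²/(2.2 × 0.004) + 8 = 64/0.0088 + 8 ≈ 7280.7 mm ≈ 7.281 m.
Far limit Df = s·(H − f)/(H − s) = 4460 × (7280.7 − 8) / (7280.7 − 4460) = 4460 × 7272.7 / 2820.7 ≈ 11499 mm ≈ 11.5 m.

11.5 m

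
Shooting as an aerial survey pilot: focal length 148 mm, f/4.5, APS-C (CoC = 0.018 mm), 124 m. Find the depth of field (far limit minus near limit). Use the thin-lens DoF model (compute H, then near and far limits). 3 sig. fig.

Hyperfocal distance H = f²/(N·c) + f = 148²/(4.5 × 0.018) + 148 = 21904/0.081 + 148 ≈ 270567.8 mm ≈ 270.6 m.
Near limit Dn = s·(H − f)/(H + s − 2f) = 124000 × (270567.8 − 148) / (270567.8 + 124000 − 2 × 148) = 124000 × 270419.8 / 394271.8 ≈ 85048 mm.
Far limit Df = s·(H − f)/(H − s) = 124000 × (270567.8 − 148) / (270567.8 − 124000) = 124000 × 270419.8 / 146567.8 ≈ 228782 mm.
Depth of field = Df − Dn = 228782 − 85048 ≈ 143734 mm ≈ 144 m.

144 m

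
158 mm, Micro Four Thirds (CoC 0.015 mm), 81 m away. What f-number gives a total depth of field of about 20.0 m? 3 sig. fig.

f/2.50

Write h = H − f = f²/(N·c). The thin-lens limits are Dn = s·h/(h + (s−f)) and Df = s·h/(h − (s−f)), so DoF = Df − Dn = 2·s·(s−f)·h / (h² − (s−f)²).
That is a quadratic in h: DoF·h² − 2·s·(s−f)·h − DoF·(s−f)² = 0 ⇒ h = (s−f)·(s + √(s² + DoF²)) / DoF = 80842 × (81000 + √(81000² + 20000²)) / 20000 = 80842 × (81000 + 83432.6) / 20000 ≈ 664653 mm.
Then N = f²/(c·h) = 158² / (0.015 × 664653) = 24964 / 9969.8 ≈ 2.50.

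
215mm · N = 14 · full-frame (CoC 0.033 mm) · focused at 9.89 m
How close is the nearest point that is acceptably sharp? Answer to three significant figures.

Hyperfocal distance H = f²/(N·c) + f = 215²/(14 × 0.033) + 215 = 46225/0.462 + 215 ≈ 100269.1 mm ≈ 100.3 m.
Near limit Dn = s·(H − f)/(H + s − 2f) = 9890 × (100269.1 − 215) / (100269.1 + 9890 − 2 × 215) = 9890 × 100054.1 / 109729.1 ≈ 9018.0 mm ≈ 9.02 m.

9.02 m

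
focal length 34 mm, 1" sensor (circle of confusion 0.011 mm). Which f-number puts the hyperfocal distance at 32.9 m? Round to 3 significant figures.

Rearrange H = f²/(N·c) + f for N: N = f² / ((H − f)·c).
N = 34² / ((32900 − 34) × 0.011) = 1156 / 361.5 ≈ 3.20.

f/3.20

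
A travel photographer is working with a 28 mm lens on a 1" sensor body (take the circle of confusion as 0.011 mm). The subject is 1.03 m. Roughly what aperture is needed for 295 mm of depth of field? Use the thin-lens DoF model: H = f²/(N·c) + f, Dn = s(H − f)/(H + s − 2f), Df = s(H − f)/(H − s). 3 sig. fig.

f/9.99

Write h = H − f = f²/(N·c). The thin-lens limits are Dn = s·h/(h + (s−f)) and Df = s·h/(h − (s−f)), so DoF = Df − Dn = 2·s·(s−f)·h / (h² − (s−f)²).
That is a quadratic in h: DoF·h² − 2·s·(s−f)·h − DoF·(s−f)² = 0 ⇒ h = (s−f)·(s + √(s² + DoF²)) / DoF = 1002 × (1030 + √(1030² + 295²)) / 295 = 1002 × (1030 + 1071.41) / 295 ≈ 7137.7 mm.
Then N = f²/(c·h) = 28² / (0.011 × 7137.7) = 784 / 78.514 ≈ 9.99.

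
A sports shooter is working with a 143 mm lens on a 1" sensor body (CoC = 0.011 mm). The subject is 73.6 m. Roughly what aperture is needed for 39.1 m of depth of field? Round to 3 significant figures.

f/6.31

Write h = H − f = f²/(N·c). The thin-lens limits are Dn = s·h/(h + (s−f)) and Df = s·h/(h − (s−f)), so DoF = Df − Dn = 2·s·(s−f)·h / (h² − (s−f)²).
That is a quadratic in h: DoF·h² − 2·s·(s−f)·h − DoF·(s−f)² = 0 ⇒ h = (s−f)·(s + √(s² + DoF²)) / DoF = 73457 × (73600 + √(73600² + 39100²)) / 39100 = 73457 × (73600 + 83341.3) / 39100 ≈ 294845 mm.
Then N = f²/(c·h) = 143² / (0.011 × 294845) = 20449 / 3243.3 ≈ 6.31.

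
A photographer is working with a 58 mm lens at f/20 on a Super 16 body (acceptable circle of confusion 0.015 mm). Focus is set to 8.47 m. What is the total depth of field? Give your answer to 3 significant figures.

Hyperfocal distance H = f²/(N·c) + f = 58²/(20 × 0.015) + 58 = 3364/0.3 + 58 ≈ 11271.3 mm ≈ 11.27 m.
Near limit Dn = s·(H − f)/(H + s − 2f) = 8470 × (11271.3 − 58) / (11271.3 + 8470 − 2 × 58) = 8470 × 11213.3 / 19625.3 ≈ 4840 mm.
Far limit Df = s·(H − f)/(H − s) = 8470 × (11271.3 − 58) / (11271.3 − 8470) = 8470 × 11213.3 / 2801.3 ≈ 33904 mm.
Depth of field = Df − Dn = 33904 − 4840 ≈ 29064 mm ≈ 29.1 m.

29.1 m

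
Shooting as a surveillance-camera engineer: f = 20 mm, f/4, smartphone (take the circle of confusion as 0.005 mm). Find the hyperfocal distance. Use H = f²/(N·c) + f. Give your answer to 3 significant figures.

Hyperfocal distance H = f²/(N·c) + f = 20²/(4 × 0.005) + 20 = 400/0.02 + 20 ≈ 20020.0 mm ≈ 20.0 m.

20.0 m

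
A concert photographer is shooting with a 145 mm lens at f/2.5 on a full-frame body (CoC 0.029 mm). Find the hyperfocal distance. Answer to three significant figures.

290 m

Hyperfocal distance H = f²/(N·c) + f = 145²/(2.5 × 0.029) + 145 = 21025/0.0725 + 145 ≈ 290145.0 mm ≈ 290 m.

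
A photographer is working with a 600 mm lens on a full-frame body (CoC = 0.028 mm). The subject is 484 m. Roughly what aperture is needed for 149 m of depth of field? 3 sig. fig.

f/4

Write h = H − f = f²/(N·c). The thin-lens limits are Dn = s·h/(h + (s−f)) and Df = s·h/(h − (s−f)), so DoF = Df − Dn = 2·s·(s−f)·h / (h² − (s−f)²).
That is a quadratic in h: DoF·h² − 2·s·(s−f)·h − DoF·(s−f)² = 0 ⇒ h = (s−f)·(s + √(s² + DoF²)) / DoF = 483400 × (484000 + √(484000² + 149000²)) / 149000 = 483400 × (484000 + 506416) / 149000 ≈ 3213201 mm.
Then N = f²/(c·h) = 600² / (0.028 × 3213201) = 360000 / 89970 ≈ 4.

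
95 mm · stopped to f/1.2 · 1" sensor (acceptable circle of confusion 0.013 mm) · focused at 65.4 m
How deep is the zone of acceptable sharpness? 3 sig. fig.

Hyperfocal distance H = f²/(N·c) + f = 95²/(1.2 × 0.013) + 95 = 9025/0.0156 + 95 ≈ 578620.6 mm ≈ 578.6 m.
Near limit Dn = s·(H − f)/(H + s − 2f) = 65400 × (578620.6 − 95) / (578620.6 + 65400 − 2 × 95) = 65400 × 578525.6 / 643830.6 ≈ 58766 mm.
Far limit Df = s·(H − f)/(H − s) = 65400 × (578620.6 − 95) / (578620.6 − 65400) = 65400 × 578525.6 / 513220.6 ≈ 73722 mm.
Depth of field = Df − Dn = 73722 − 58766 ≈ 14956 mm ≈ 15.0 m.

15.0 m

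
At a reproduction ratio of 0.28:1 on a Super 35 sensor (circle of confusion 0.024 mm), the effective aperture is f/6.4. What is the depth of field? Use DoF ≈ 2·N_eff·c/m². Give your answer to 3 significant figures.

At magnification m, DoF ≈ 2·N_eff·c/m² = 2 × 6.4 × 0.024 / 0.28² = 0.3072 / 0.0784 ≈ 3.92 mm.

3.92 mm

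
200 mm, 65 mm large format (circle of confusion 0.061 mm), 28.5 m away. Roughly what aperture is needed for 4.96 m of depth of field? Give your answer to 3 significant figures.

f/2.00

Write h = H − f = f²/(N·c). The thin-lens limits are Dn = s·h/(h + (s−f)) and Df = s·h/(h − (s−f)), so DoF = Df − Dn = 2·s·(s−f)·h / (h² − (s−f)²).
That is a quadratic in h: DoF·h² − 2·s·(s−f)·h − DoF·(s−f)² = 0 ⇒ h = (s−f)·(s + √(s² + DoF²)) / DoF = 28300 × (28500 + √(28500² + 4960²)) / 4960 = 28300 × (28500 + 28928.4) / 4960 ≈ 327666 mm.
Then N = f²/(c·h) = 200² / (0.061 × 327666) = 40000 / 19988 ≈ 2.00.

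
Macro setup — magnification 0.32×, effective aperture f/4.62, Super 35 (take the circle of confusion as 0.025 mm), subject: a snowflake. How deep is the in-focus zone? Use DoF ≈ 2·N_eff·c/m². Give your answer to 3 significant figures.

2.26 mm

At magnification m, DoF ≈ 2·N_eff·c/m² = 2 × 4.62 × 0.025 / 0.32² = 0.231 / 0.1024 ≈ 2.26 mm.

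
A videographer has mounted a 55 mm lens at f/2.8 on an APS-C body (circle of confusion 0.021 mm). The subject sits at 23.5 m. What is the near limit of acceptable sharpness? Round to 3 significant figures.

16.1 m

Hyperfocal distance H = f²/(N·c) + f = 55²/(2.8 × 0.021) + 55 = 3025/0.0588 + 55 ≈ 51500.6 mm ≈ 51.50 m.
Near limit Dn = s·(H − f)/(H + s − 2f) = 23500 × (51500.6 − 55) / (51500.6 + 23500 − 2 × 55) = 23500 × 51445.6 / 74890.6 ≈ 16143 mm ≈ 16.1 m.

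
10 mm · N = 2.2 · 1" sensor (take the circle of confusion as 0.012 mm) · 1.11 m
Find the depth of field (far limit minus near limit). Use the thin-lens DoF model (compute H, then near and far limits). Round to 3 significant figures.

0.704 m

Hyperfocal distance H = f²/(N·c) + f = 10²/(2.2 × 0.012) + 10 = 100/0.0264 + 10 ≈ 3797.9 mm ≈ 3.798 m.
Near limit Dn = s·(H − f)/(H + s − 2f) = 1110 × (3797.9 − 10) / (3797.9 + 1110 − 2 × 10) = 1110 × 3787.9 / 4887.9 ≈ 860.20 mm.
Far limit Df = s·(H − f)/(H − s) = 1110 × (3797.9 − 10) / (3797.9 − 1110) = 1110 × 3787.9 / 2687.9 ≈ 1564.26 mm.
Depth of field = Df − Dn = 1564.26 − 860.20 ≈ 704.06 mm ≈ 0.704 m.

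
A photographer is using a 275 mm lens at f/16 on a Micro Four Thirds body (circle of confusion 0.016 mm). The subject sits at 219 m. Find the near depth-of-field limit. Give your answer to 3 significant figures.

126 m

Hyperfocal distance H = f²/(N·c) + f = 275²/(16 × 0.016) + 275 = 75625/0.256 + 275 ≈ 295685.2 mm ≈ 295.7 m.
Near limit Dn = s·(H − f)/(H + s − 2f) = 219000 × (295685.2 − 275) / (295685.2 + 219000 − 2 × 275) = 219000 × 295410.2 / 514135.2 ≈ 125832 mm ≈ 126 m.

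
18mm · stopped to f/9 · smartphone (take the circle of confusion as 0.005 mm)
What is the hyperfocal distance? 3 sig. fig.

7.22 m

Hyperfocal distance H = f²/(N·c) + f = 18²/(9 × 0.005) + 18 = 324/0.045 + 18 ≈ 7218.0 mm ≈ 7.22 m.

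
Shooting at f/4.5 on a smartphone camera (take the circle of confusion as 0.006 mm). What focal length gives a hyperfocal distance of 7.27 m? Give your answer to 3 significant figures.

14.0 mm

From H = f²/(N·c) + f, with f ≪ H: f ≈ √(H·N·c) = √(7270 × 4.5 × 0.006) = √196.29 ≈ 14.01 mm.
The +f correction barely moves this — solving exactly, f² + N·c·f − N·c·H = 0 ⇒ f = (−N·c + √((N·c)² + 4·N·c·H))/2 = (−0.027 + √785.16)/2 ≈ 13.997 mm, so f ≈ 14.0 mm.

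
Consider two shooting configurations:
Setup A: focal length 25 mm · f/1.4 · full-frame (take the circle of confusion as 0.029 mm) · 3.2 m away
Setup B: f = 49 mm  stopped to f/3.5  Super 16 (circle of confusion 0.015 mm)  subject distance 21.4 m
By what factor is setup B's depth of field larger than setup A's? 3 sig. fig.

Setup A: H = 25²/(1.4×0.029) + 25 ≈ 15419.1 mm; DoF = Df − Dn = 4031.5 − 2652.9 ≈ 1378.6 mm.
Setup B: H = 49²/(3.5×0.015) + 49 ≈ 45782.3 mm; DoF = Df − Dn = 40139 − 14589 ≈ 25550 mm.
Ratio = 25550 / 1378.6 ≈ 18.5.

18.5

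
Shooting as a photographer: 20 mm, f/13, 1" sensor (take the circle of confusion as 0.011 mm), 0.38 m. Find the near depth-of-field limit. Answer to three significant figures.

337 mm

Hyperfocal distance H = f²/(N·c) + f = 20²/(13 × 0.011) + 20 = 400/0.143 + 20 ≈ 2817.2 mm ≈ 2.817 m.
Near limit Dn = s·(H − f)/(H + s − 2f) = 380 × (2817.2 − 20) / (2817.2 + 380 − 2 × 20) = 380 × 2797.2 / 3157.2 ≈ 336.67 mm.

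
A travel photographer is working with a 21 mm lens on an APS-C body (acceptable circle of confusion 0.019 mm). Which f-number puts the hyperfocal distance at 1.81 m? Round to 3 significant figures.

Rearrange H = f²/(N·c) + f for N: N = f² / ((H − f)·c).
N = 21² / ((1810 − 21) × 0.019) = 441 / 33.99 ≈ 13.

f/13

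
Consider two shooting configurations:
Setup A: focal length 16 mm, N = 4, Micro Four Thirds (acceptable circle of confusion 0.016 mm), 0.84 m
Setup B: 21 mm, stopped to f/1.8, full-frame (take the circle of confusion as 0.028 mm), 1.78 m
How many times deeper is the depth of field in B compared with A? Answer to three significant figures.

2.06

Setup A: H = 16²/(4×0.016) + 16 ≈ 4016.0 mm; DoF = Df − Dn = 1057.93 − 696.52 ≈ 361.41 mm.
Setup B: H = 21²/(1.8×0.028) + 21 ≈ 8771.0 mm; DoF = Df − Dn = 2227.86 − 1482.06 ≈ 745.80 mm.
Ratio = 745.80 / 361.41 ≈ 2.06.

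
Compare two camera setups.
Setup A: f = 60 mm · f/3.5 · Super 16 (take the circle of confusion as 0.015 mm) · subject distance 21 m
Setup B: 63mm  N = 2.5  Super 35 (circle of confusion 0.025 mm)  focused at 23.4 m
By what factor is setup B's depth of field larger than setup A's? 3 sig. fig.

1.41

Setup A: H = 60²/(3.5×0.015) + 60 ≈ 68631.4 mm; DoF = Df − Dn = 30232 − 16087 ≈ 14145 mm.
Setup B: H = 63²/(2.5×0.025) + 63 ≈ 63567.0 mm; DoF = Df − Dn = 36995 − 17112 ≈ 19883 mm.
Ratio = 19883 / 14145 ≈ 1.41.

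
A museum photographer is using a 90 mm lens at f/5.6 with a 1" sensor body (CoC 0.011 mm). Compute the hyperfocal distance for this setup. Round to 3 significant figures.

Hyperfocal distance H = f²/(N·c) + f = 90²/(5.6 × 0.011) + 90 = 8100/0.0616 + 90 ≈ 131583.5 mm ≈ 132 m.

132 m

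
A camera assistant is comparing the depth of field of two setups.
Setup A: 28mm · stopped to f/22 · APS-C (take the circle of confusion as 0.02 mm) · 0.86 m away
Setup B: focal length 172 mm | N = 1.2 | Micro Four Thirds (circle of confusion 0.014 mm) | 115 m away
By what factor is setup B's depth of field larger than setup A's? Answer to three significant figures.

14.7

Setup A: H = 28²/(22×0.02) + 28 ≈ 1809.8 mm; DoF = Df − Dn = 1613.3 − 586.3 ≈ 1027.0 mm.
Setup B: H = 172²/(1.2×0.014) + 172 ≈ 1761124.4 mm; DoF = Df − Dn = 123022 − 107960 ≈ 15062 mm.
Ratio = 15062 / 1027.0 ≈ 14.7.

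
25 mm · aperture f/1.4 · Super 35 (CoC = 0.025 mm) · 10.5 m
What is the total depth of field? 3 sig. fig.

Hyperfocal distance H = f²/(N·c) + f = 25²/(1.4 × 0.025) + 25 = 625/0.035 + 25 ≈ 17882.1 mm ≈ 17.88 m.
Near limit Dn = s·(H − f)/(H + s − 2f) = 10500 × (17882.1 − 25) / (17882.1 + 10500 − 2 × 25) = 10500 × 17857.1 / 28332.1 ≈ 6618 mm.
Far limit Df = s·(H − f)/(H − s) = 10500 × (17882.1 − 25) / (17882.1 − 10500) = 10500 × 17857.1 / 7382.1 ≈ 25399 mm.
Depth of field = Df − Dn = 25399 − 6618 ≈ 18781 mm ≈ 18.8 m.

18.8 m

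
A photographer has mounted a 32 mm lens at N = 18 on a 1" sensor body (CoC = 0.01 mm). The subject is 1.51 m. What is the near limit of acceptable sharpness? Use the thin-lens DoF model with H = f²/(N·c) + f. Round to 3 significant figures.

Hyperfocal distance H = f²/(N·c) + f = 32²/(18 × 0.01) + 32 = 1024/0.18 + 32 ≈ 5720.9 mm ≈ 5.721 m.
Near limit Dn = s·(H − f)/(H + s − 2f) = 1510 × (5720.9 − 32) / (5720.9 + 1510 − 2 × 32) = 1510 × 5688.9 / 7166.9 ≈ 1198.6 mm ≈ 1.20 m.

1.20 m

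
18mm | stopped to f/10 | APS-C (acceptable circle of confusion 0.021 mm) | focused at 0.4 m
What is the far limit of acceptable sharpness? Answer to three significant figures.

Hyperfocal distance H = f²/(N·c) + f = 18²/(10 × 0.021) + 18 = 324/0.21 + 18 ≈ 1560.9 mm ≈ 1.561 m.
Far limit Df = s·(H − f)/(H − s) = 400 × (1560.9 − 18) / (1560.9 − 400) = 400 × 1542.9 / 1160.9 ≈ 531.63 mm ≈ 0.532 m.

0.532 m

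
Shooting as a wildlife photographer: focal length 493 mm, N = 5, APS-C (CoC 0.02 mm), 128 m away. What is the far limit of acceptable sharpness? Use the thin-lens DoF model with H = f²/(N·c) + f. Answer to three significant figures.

Hyperfocal distance H = f²/(N·c) + f = 493²/(5 × 0.02) + 493 = 243049/0.1 + 493 ≈ 2430983.0 mm ≈ 2431 m.
Far limit Df = s·(H − f)/(H − s) = 128000 × (2430983.0 − 493) / (2430983.0 − 128000) = 128000 × 2430490.0 / 2302983.0 ≈ 135087 mm ≈ 135 m.

135 m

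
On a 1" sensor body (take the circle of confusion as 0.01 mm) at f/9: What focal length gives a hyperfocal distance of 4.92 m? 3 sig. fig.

21.0 mm

From H = f²/(N·c) + f, with f ≪ H: f ≈ √(H·N·c) = √(4920 × 9 × 0.01) = √442.80 ≈ 21.04 mm.
The +f correction barely moves this — solving exactly, f² + N·c·f − N·c·H = 0 ⇒ f = (−N·c + √((N·c)² + 4·N·c·H))/2 = (−0.09 + √1771.2)/2 ≈ 20.998 mm, so f ≈ 21.0 mm.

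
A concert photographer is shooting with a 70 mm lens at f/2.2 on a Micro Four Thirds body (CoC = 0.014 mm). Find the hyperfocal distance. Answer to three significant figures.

159 m

Hyperfocal distance H = f²/(N·c) + f = 70²/(2.2 × 0.014) + 70 = 4900/0.0308 + 70 ≈ 159160.9 mm ≈ 159 m.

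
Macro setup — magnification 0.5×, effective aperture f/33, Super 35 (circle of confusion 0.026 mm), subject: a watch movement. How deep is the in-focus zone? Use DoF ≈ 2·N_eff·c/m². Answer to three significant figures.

At magnification m, DoF ≈ 2·N_eff·c/m² = 2 × 33 × 0.026 / 0.5² = 1.716 / 0.25 ≈ 6.86 mm.

6.86 mm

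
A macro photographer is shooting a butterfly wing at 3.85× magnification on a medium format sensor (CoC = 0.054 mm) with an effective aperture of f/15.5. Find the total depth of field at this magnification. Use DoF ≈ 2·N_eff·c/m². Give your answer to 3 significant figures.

At magnification m, DoF ≈ 2·N_eff·c/m² = 2 × 15.5 × 0.054 / 3.85² = 1.674 / 14.82 ≈ 0.113 mm.

0.113 mm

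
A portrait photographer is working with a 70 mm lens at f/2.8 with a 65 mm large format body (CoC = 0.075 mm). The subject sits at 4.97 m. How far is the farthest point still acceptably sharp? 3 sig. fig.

6.29 m

Hyperfocal distance H = f²/(N·c) + f = 70²/(2.8 × 0.075) + 70 = 4900/0.21 + 70 ≈ 23403.3 mm ≈ 23.40 m.
Far limit Df = s·(H − f)/(H − s) = 4970 × (23403.3 − 70) / (23403.3 − 4970) = 4970 × 23333.3 / 18433.3 ≈ 6291.1 mm ≈ 6.29 m.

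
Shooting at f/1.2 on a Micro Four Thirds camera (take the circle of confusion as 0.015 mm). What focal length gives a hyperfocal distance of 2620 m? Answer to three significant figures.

217 mm

From H = f²/(N·c) + f, with f ≪ H: f ≈ √(H·N·c) = √(2620000 × 1.2 × 0.015) = √47160 ≈ 217.2 mm.
The +f correction barely moves this — solving exactly, f² + N·c·f − N·c·H = 0 ⇒ f = (−N·c + √((N·c)² + 4·N·c·H))/2 = (−0.018 + √188640)/2 ≈ 217.15 mm, so f ≈ 217 mm.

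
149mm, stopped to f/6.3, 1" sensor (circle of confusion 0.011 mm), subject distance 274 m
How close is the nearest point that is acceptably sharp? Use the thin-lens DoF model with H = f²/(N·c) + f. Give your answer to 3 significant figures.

Hyperfocal distance H = f²/(N·c) + f = 149²/(6.3 × 0.011) + 149 = 22201/0.0693 + 149 ≈ 320509.8 mm ≈ 320.5 m.
Near limit Dn = s·(H − f)/(H + s − 2f) = 274000 × (320509.8 − 149) / (320509.8 + 274000 − 2 × 149) = 274000 × 320360.8 / 594211.8 ≈ 147723 mm ≈ 148 m.

148 m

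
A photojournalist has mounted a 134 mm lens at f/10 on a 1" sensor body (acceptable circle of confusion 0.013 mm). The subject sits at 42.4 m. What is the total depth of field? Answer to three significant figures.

Hyperfocal distance H = f²/(N·c) + f = 134²/(10 × 0.013) + 134 = 17956/0.13 + 134 ≈ 138257.1 mm ≈ 138.3 m.
Near limit Dn = s·(H − f)/(H + s − 2f) = 42400 × (138257.1 − 134) / (138257.1 + 42400 − 2 × 134) = 42400 × 138123.1 / 180389.1 ≈ 32465 mm.
Far limit Df = s·(H − f)/(H − s) = 42400 × (138257.1 − 134) / (138257.1 − 42400) = 42400 × 138123.1 / 95857.1 ≈ 61095 mm.
Depth of field = Df − Dn = 61095 − 32465 ≈ 28630 mm ≈ 28.6 m.

28.6 m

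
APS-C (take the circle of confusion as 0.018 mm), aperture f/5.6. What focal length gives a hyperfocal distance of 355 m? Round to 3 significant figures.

From H = f²/(N·c) + f, with f ≪ H: f ≈ √(H·N·c) = √(355000 × 5.6 × 0.018) = √35784 ≈ 189.2 mm.
The +f correction barely moves this — solving exactly, f² + N·c·f − N·c·H = 0 ⇒ f = (−N·c + √((N·c)² + 4·N·c·H))/2 = (−0.1008 + √143136)/2 ≈ 189.12 mm, so f ≈ 189 mm.

189 mm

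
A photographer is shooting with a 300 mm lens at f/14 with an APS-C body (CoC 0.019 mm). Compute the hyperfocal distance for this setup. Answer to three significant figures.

Hyperfocal distance H = f²/(N·c) + f = 300²/(14 × 0.019) + 300 = 90000/0.266 + 300 ≈ 338645.9 mm ≈ 339 m.

339 m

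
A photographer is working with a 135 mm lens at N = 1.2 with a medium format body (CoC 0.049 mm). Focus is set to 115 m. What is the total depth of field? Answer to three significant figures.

98.8 m

Hyperfocal distance H = f²/(N·c) + f = 135²/(1.2 × 0.049) + 135 = 18225/0.0588 + 135 ≈ 310084.0 mm ≈ 310.1 m.
Near limit Dn = s·(H − f)/(H + s − 2f) = 115000 × (310084.0 − 135) / (310084.0 + 115000 − 2 × 135) = 115000 × 309949.0 / 424814.0 ≈ 83905 mm.
Far limit Df = s·(H − f)/(H − s) = 115000 × (310084.0 − 135) / (310084.0 − 115000) = 115000 × 309949.0 / 195084.0 ≈ 182712 mm.
Depth of field = Df − Dn = 182712 − 83905 ≈ 98807 mm ≈ 98.8 m.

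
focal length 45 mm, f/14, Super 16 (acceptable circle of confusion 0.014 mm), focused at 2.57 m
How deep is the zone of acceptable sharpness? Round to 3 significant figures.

1.34 m

Hyperfocal distance H = f²/(N·c) + f = 45²/(14 × 0.014) + 45 = 2025/0.196 + 45 ≈ 10376.6 mm ≈ 10.38 m.
Near limit Dn = s·(H − f)/(H + s − 2f) = 2570 × (10376.6 − 45) / (10376.6 + 2570 − 2 × 45) = 2570 × 10331.6 / 12856.6 ≈ 2065.3 mm.
Far limit Df = s·(H − f)/(H − s) = 2570 × (10376.6 − 45) / (10376.6 − 2570) = 2570 × 10331.6 / 7806.6 ≈ 3401.2 mm.
Depth of field = Df − Dn = 3401.2 − 2065.3 ≈ 1335.9 mm ≈ 1.34 m.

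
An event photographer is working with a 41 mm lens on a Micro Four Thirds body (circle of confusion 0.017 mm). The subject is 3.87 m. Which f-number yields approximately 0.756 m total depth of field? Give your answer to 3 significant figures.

Write h = H − f = f²/(N·c). The thin-lens limits are Dn = s·h/(h + (s−f)) and Df = s·h/(h − (s−f)), so DoF = Df − Dn = 2·s·(s−f)·h / (h² − (s−f)²).
That is a quadratic in h: DoF·h² − 2·s·(s−f)·h − DoF·(s−f)² = 0 ⇒ h = (s−f)·(s + √(s² + DoF²)) / DoF = 3829 × (3870 + √(3870² + 756²)) / 756 = 3829 × (3870 + 3943.15) / 756 ≈ 39572 mm.
Then N = f²/(c·h) = 41² / (0.017 × 39572) = 1681 / 672.73 ≈ 2.50.

f/2.50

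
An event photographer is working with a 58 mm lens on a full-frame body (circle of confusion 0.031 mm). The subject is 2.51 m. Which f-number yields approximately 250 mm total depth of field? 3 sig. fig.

Write h = H − f = f²/(N·c). The thin-lens limits are Dn = s·h/(h + (s−f)) and Df = s·h/(h − (s−f)), so DoF = Df − Dn = 2·s·(s−f)·h / (h² − (s−f)²).
That is a quadratic in h: DoF·h² − 2·s·(s−f)·h − DoF·(s−f)² = 0 ⇒ h = (s−f)·(s + √(s² + DoF²)) / DoF = 2452 × (2510 + √(2510² + 250²)) / 250 = 2452 × (2510 + 2522.42) / 250 ≈ 49358 mm.
Then N = f²/(c·h) = 58² / (0.031 × 49358) = 3364 / 1530.1 ≈ 2.20.

f/2.20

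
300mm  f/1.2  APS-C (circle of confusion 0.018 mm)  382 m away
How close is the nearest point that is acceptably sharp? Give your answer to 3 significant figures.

350 m

Hyperfocal distance H = f²/(N·c) + f = 300²/(1.2 × 0.018) + 300 = 90000/0.0216 + 300 ≈ 4166966.7 mm ≈ 4167 m.
Near limit Dn = s·(H − f)/(H + s − 2f) = 382000 × (4166966.7 − 300) / (4166966.7 + 382000 − 2 × 300) = 382000 × 4166666.7 / 4548366.7 ≈ 349942 mm ≈ 350 m.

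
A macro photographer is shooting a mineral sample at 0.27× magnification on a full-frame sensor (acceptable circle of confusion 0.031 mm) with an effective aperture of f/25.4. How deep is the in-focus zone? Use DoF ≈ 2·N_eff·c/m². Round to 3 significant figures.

At magnification m, DoF ≈ 2·N_eff·c/m² = 2 × 25.4 × 0.031 / 0.27² = 1.575 / 0.0729 ≈ 21.6 mm.

21.6 mm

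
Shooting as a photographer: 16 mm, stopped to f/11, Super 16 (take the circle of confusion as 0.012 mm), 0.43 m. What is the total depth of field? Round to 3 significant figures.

192 mm

Hyperfocal distance H = f²/(N·c) + f = 16²/(11 × 0.012) + 16 = 256/0.132 + 16 ≈ 1955.4 mm ≈ 1.955 m.
Near limit Dn = s·(H − f)/(H + s − 2f) = 430 × (1955.4 − 16) / (1955.4 + 430 − 2 × 16) = 430 × 1939.4 / 2353.4 ≈ 354.36 mm.
Far limit Df = s·(H − f)/(H − s) = 430 × (1955.4 − 16) / (1955.4 − 430) = 430 × 1939.4 / 1525.4 ≈ 546.70 mm.
Depth of field = Df − Dn = 546.70 − 354.36 ≈ 192.34 mm.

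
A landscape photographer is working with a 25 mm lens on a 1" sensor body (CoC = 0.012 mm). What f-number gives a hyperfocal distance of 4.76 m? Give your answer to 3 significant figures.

f/11

Rearrange H = f²/(N·c) + f for N: N = f² / ((H − f)·c).
N = 25² / ((4760 − 25) × 0.012) = 625 / 56.82 ≈ 11.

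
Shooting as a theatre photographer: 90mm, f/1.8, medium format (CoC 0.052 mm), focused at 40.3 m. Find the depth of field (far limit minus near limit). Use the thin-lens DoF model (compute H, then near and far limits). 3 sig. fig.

Hyperfocal distance H = f²/(N·c) + f = 90²/(1.8 × 0.052) + 90 = 8100/0.0936 + 90 ≈ 86628.5 mm ≈ 86.63 m.
Near limit Dn = s·(H − f)/(H + s − 2f) = 40300 × (86628.5 − 90) / (86628.5 + 40300 − 2 × 90) = 40300 × 86538.5 / 126748.5 ≈ 27515 mm.
Far limit Df = s·(H − f)/(H − s) = 40300 × (86628.5 − 90) / (86628.5 − 40300) = 40300 × 86538.5 / 46328.5 ≈ 75278 mm.
Depth of field = Df − Dn = 75278 − 27515 ≈ 47763 mm ≈ 47.8 m.

47.8 m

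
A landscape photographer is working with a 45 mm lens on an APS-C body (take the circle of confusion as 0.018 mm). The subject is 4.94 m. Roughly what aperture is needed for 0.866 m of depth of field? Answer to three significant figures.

Write h = H − f = f²/(N·c). The thin-lens limits are Dn = s·h/(h + (s−f)) and Df = s·h/(h − (s−f)), so DoF = Df − Dn = 2·s·(s−f)·h / (h² − (s−f)²).
That is a quadratic in h: DoF·h² − 2·s·(s−f)·h − DoF·(s−f)² = 0 ⇒ h = (s−f)·(s + √(s² + DoF²)) / DoF = 4895 × (4940 + √(4940² + 866²)) / 866 = 4895 × (4940 + 5015.33) / 866 ≈ 56272 mm.
Then N = f²/(c·h) = 45² / (0.018 × 56272) = 2025 / 1012.9 ≈ 2.00.

f/2.00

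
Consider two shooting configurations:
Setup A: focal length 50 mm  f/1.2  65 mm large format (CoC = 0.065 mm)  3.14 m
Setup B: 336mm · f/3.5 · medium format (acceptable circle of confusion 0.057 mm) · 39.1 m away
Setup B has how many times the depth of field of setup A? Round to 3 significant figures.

Setup A: H = 50²/(1.2×0.065) + 50 ≈ 32101.3 mm; DoF = Df − Dn = 3475.02 − 2863.90 ≈ 611.12 mm.
Setup B: H = 336²/(3.5×0.057) + 336 ≈ 566230.7 mm; DoF = Df − Dn = 41975.3 − 36593.3 ≈ 5382.0 mm.
Ratio = 5382.0 / 611.12 ≈ 8.81.

8.81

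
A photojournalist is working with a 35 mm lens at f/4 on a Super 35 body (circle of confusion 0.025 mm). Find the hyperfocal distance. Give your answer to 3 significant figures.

12.3 m

Hyperfocal distance H = f²/(N·c) + f = 35²/(4 × 0.025) + 35 = 1225/0.1 + 35 ≈ 12285.0 mm ≈ 12.3 m.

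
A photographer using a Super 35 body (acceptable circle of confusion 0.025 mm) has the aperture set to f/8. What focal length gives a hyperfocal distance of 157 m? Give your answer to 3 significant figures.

177 mm

From H = f²/(N·c) + f, with f ≪ H: f ≈ √(H·N·c) = √(157000 × 8 × 0.025) = √31400 ≈ 177.2 mm.
The +f correction barely moves this — solving exactly, f² + N·c·f − N·c·H = 0 ⇒ f = (−N·c + √((N·c)² + 4·N·c·H))/2 = (−0.2 + √125600)/2 ≈ 177.10 mm, so f ≈ 177 mm.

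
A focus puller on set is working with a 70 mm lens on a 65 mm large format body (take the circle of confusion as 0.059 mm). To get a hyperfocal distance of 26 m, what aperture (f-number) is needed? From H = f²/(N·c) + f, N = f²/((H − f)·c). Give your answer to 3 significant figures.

f/3.20

Rearrange H = f²/(N·c) + f for N: N = f² / ((H − f)·c).
N = 70² / ((26000 − 70) × 0.059) = 4900 / 1530 ≈ 3.20.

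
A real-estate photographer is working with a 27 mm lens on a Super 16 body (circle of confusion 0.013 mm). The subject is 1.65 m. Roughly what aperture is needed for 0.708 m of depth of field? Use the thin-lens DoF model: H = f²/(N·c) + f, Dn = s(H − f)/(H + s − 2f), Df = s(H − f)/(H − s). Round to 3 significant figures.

Write h = H − f = f²/(N·c). The thin-lens limits are Dn = s·h/(h + (s−f)) and Df = s·h/(h − (s−f)), so DoF = Df − Dn = 2·s·(s−f)·h / (h² − (s−f)²).
That is a quadratic in h: DoF·h² − 2·s·(s−f)·h − DoF·(s−f)² = 0 ⇒ h = (s−f)·(s + √(s² + DoF²)) / DoF = 1623 × (1650 + √(1650² + 708²)) / 708 = 1623 × (1650 + 1795.48) / 708 ≈ 7898.3 mm.
Then N = f²/(c·h) = 27² / (0.013 × 7898.3) = 729 / 102.68 ≈ 7.10.

f/7.10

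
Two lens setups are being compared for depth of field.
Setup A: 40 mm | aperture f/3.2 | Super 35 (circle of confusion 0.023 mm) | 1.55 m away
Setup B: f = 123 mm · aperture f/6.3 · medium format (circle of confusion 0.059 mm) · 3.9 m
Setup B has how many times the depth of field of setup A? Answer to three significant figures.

Setup A: H = 40²/(3.2×0.023) + 40 ≈ 21779.1 mm; DoF = Df − Dn = 1665.70 − 1449.33 ≈ 216.37 mm.
Setup B: H = 123²/(6.3×0.059) + 123 ≈ 40825.2 mm; DoF = Df − Dn = 4298.92 − 3568.83 ≈ 730.09 mm.
Ratio = 730.09 / 216.37 ≈ 3.37.

3.37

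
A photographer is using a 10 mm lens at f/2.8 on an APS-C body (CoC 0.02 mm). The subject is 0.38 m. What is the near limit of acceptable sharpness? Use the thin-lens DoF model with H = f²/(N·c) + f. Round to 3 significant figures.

315 mm

Hyperfocal distance H = f²/(N·c) + f = 10²/(2.8 × 0.02) + 10 = 100/0.056 + 10 ≈ 1795.7 mm ≈ 1.796 m.
Near limit Dn = s·(H − f)/(H + s − 2f) = 380 × (1795.7 − 10) / (1795.7 + 380 − 2 × 10) = 380 × 1785.7 / 2155.7 ≈ 314.78 mm.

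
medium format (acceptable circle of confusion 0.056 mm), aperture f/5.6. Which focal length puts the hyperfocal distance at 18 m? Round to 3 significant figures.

75.0 mm

From H = f²/(N·c) + f, with f ≪ H: f ≈ √(H·N·c) = √(18000 × 5.6 × 0.056) = √5644.8 ≈ 75.13 mm.
Exact: f² + N·c·f − N·c·H = 0 ⇒ f = (−N·c + √((N·c)² + 4·N·c·H))/2 = (−0.3136 + √22579)/2 ≈ 74.975 mm ≈ 75.0 mm.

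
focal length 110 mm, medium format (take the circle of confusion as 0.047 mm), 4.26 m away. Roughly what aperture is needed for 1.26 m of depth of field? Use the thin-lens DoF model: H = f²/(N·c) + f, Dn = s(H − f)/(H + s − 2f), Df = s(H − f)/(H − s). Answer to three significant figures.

f/8.98

Write h = H − f = f²/(N·c). The thin-lens limits are Dn = s·h/(h + (s−f)) and Df = s·h/(h − (s−f)), so DoF = Df − Dn = 2·s·(s−f)·h / (h² − (s−f)²).
That is a quadratic in h: DoF·h² − 2·s·(s−f)·h − DoF·(s−f)² = 0 ⇒ h = (s−f)·(s + √(s² + DoF²)) / DoF = 4150 × (4260 + √(4260² + 1260²)) / 1260 = 4150 × (4260 + 4442.43) / 1260 ≈ 28663 mm.
Then N = f²/(c·h) = 110² / (0.047 × 28663) = 12100 / 1347.2 ≈ 8.98.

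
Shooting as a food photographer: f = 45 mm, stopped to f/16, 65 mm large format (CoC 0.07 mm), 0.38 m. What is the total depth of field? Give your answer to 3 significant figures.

146 mm

Hyperfocal distance H = f²/(N·c) + f = 45²/(16 × 0.07) + 45 = 2025/1.12 + 45 ≈ 1853.0 mm ≈ 1.853 m.
Near limit Dn = s·(H − f)/(H + s − 2f) = 380 × (1853.0 − 45) / (1853.0 + 380 − 2 × 45) = 380 × 1808.0 / 2143.0 ≈ 320.60 mm.
Far limit Df = s·(H − f)/(H − s) = 380 × (1853.0 − 45) / (1853.0 − 380) = 380 × 1808.0 / 1473.0 ≈ 466.42 mm.
Depth of field = Df − Dn = 466.42 − 320.60 ≈ 145.82 mm.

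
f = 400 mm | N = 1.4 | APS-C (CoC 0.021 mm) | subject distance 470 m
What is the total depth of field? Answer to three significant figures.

81.7 m

Hyperfocal distance H = f²/(N·c) + f = 400²/(1.4 × 0.021) + 400 = 160000/0.0294 + 400 ≈ 5442576.9 mm ≈ 5443 m.
Near limit Dn = s·(H − f)/(H + s − 2f) = 470000 × (5442576.9 − 400) / (5442576.9 + 470000 − 2 × 400) = 470000 × 5442176.9 / 5911776.9 ≈ 432666 mm.
Far limit Df = s·(H − f)/(H − s) = 470000 × (5442576.9 − 400) / (5442576.9 − 470000) = 470000 × 5442176.9 / 4972576.9 ≈ 514386 mm.
Depth of field = Df − Dn = 514386 − 432666 ≈ 81720 mm ≈ 81.7 m.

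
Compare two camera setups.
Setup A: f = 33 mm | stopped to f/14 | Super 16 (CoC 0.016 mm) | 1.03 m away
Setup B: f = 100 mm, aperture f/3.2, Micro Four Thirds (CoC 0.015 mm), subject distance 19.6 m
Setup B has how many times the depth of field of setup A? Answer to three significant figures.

8.39

Setup A: H = 33²/(14×0.016) + 33 ≈ 4894.6 mm; DoF = Df − Dn = 1295.72 − 854.72 ≈ 441.00 mm.
Setup B: H = 100²/(3.2×0.015) + 100 ≈ 208433.3 mm; DoF = Df − Dn = 21624.0 − 17922.5 ≈ 3701.5 mm.
Ratio = 3701.5 / 441.00 ≈ 8.39.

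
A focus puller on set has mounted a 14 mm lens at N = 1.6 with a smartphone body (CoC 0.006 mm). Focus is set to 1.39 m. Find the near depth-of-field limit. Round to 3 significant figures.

1.30 m

Hyperfocal distance H = f²/(N·c) + f = 14²/(1.6 × 0.006) + 14 = 196/0.0096 + 14 ≈ 20430.7 mm ≈ 20.43 m.
Near limit Dn = s·(H − f)/(H + s − 2f) = 1390 × (20430.7 − 14) / (20430.7 + 1390 − 2 × 14) = 1390 × 20416.7 / 21792.7 ≈ 1302.2 mm ≈ 1.30 m.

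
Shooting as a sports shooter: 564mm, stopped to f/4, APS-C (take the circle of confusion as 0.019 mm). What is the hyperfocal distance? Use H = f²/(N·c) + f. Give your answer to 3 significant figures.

4190 m

Hyperfocal distance H = f²/(N·c) + f = 564²/(4 × 0.019) + 564 = 318096/0.076 + 564 ≈ 4186037.7 mm ≈ 4190 m.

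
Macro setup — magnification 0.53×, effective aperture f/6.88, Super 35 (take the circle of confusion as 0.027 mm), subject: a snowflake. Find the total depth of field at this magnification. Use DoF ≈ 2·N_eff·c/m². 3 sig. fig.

At magnification m, DoF ≈ 2·N_eff·c/m² = 2 × 6.88 × 0.027 / 0.53² = 0.3715 / 0.2809 ≈ 1.32 mm.

1.32 mm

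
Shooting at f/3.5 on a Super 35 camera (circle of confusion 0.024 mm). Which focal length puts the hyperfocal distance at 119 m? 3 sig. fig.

99.9 mm

From H = f²/(N·c) + f, with f ≪ H: f ≈ √(H·N·c) = √(119000 × 3.5 × 0.024) = √9996.0 ≈ 99.98 mm.
Exact: f² + N·c·f − N·c·H = 0 ⇒ f = (−N·c + √((N·c)² + 4·N·c·H))/2 = (−0.084 + √39984)/2 ≈ 99.938 mm ≈ 99.9 mm.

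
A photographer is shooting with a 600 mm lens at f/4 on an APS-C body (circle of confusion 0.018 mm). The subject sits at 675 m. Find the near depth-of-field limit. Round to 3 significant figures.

Hyperfocal distance H = f²/(N·c) + f = 600²/(4 × 0.018) + 600 = 360000/0.072 + 600 ≈ 5000600.0 mm ≈ 5001 m.
Near limit Dn = s·(H − f)/(H + s − 2f) = 675000 × (5000600.0 − 600) / (5000600.0 + 675000 − 2 × 600) = 675000 × 5000000.0 / 5674400.0 ≈ 594777 mm ≈ 595 m.

595 m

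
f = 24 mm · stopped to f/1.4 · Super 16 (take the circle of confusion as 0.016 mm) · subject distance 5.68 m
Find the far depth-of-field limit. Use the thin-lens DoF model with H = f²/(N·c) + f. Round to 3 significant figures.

7.28 m

Hyperfocal distance H = f²/(N·c) + f = 24²/(1.4 × 0.016) + 24 = 576/0.0224 + 24 ≈ 25738.3 mm ≈ 25.74 m.
Far limit Df = s·(H − f)/(H − s) = 5680 × (25738.3 − 24) / (25738.3 − 5680) = 5680 × 25714.3 / 20058.3 ≈ 7281.6 mm ≈ 7.28 m.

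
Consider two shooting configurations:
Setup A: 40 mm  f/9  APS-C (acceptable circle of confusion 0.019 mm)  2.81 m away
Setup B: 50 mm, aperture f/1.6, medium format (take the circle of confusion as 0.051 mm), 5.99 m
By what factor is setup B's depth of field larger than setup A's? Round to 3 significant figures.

1.32

Setup A: H = 40²/(9×0.019) + 40 ≈ 9396.7 mm; DoF = Df − Dn = 3991.7 − 2168.1 ≈ 1823.6 mm.
Setup B: H = 50²/(1.6×0.051) + 50 ≈ 30687.3 mm; DoF = Df − Dn = 7430.7 − 5017.2 ≈ 2413.5 mm.
Ratio = 2413.5 / 1823.6 ≈ 1.32.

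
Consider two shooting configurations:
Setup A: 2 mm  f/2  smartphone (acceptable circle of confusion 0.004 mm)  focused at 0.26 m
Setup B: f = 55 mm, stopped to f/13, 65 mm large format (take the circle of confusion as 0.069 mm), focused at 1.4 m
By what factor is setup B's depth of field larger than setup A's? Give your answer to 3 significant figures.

3.63

Setup A: H = 2²/(2×0.004) + 2 ≈ 502.0 mm; DoF = Df − Dn = 537.19 − 171.50 ≈ 365.69 mm.
Setup B: H = 55²/(13×0.069) + 55 ≈ 3427.4 mm; DoF = Df − Dn = 2328.8 − 1000.8 ≈ 1328.0 mm.
Ratio = 1328.0 / 365.69 ≈ 3.63.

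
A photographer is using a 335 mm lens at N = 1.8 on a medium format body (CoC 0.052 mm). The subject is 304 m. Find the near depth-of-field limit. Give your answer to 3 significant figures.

243 m

Hyperfocal distance H = f²/(N·c) + f = 335²/(1.8 × 0.052) + 335 = 112225/0.0936 + 335 ≈ 1199320.0 mm ≈ 1199 m.
Near limit Dn = s·(H − f)/(H + s − 2f) = 304000 × (1199320.0 − 335) / (1199320.0 + 304000 − 2 × 335) = 304000 × 1198985.0 / 1502650.0 ≈ 242566 mm ≈ 243 m.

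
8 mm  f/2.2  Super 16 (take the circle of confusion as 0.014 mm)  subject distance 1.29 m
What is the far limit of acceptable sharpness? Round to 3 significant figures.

Hyperfocal distance H = f²/(N·c) + f = 8²/(2.2 × 0.014) + 8 = 64/0.0308 + 8 ≈ 2085.9 mm ≈ 2.086 m.
Far limit Df = s·(H − f)/(H − s) = 1290 × (2085.9 − 8) / (2085.9 − 1290) = 1290 × 2077.9 / 795.9 ≈ 3367.8 mm ≈ 3.37 m.

3.37 m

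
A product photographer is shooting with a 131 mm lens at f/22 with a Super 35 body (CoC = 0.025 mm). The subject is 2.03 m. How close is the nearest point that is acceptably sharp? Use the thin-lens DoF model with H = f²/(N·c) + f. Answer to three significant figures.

1.91 m

Hyperfocal distance H = f²/(N·c) + f = 131²/(22 × 0.025) + 131 = 17161/0.55 + 131 ≈ 31332.8 mm ≈ 31.33 m.
Near limit Dn = s·(H − f)/(H + s − 2f) = 2030 × (31332.8 − 131) / (31332.8 + 2030 − 2 × 131) = 2030 × 31201.8 / 33100.8 ≈ 1913.5 mm ≈ 1.91 m.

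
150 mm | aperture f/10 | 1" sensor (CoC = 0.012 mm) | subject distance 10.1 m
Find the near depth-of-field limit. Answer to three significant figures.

9.59 m

Hyperfocal distance H = f²/(N·c) + f = 150²/(10 × 0.012) + 150 = 22500/0.12 + 150 ≈ 187650.0 mm ≈ 187.7 m.
Near limit Dn = s·(H − f)/(H + s − 2f) = 10100 × (187650.0 − 150) / (187650.0 + 10100 − 2 × 150) = 10100 × 187500.0 / 197450.0 ≈ 9591.0 mm ≈ 9.59 m.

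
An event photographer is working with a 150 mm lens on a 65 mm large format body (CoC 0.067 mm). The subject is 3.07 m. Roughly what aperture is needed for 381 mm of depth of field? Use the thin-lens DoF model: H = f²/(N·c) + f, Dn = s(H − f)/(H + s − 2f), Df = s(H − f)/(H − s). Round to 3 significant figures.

Write h = H − f = f²/(N·c). The thin-lens limits are Dn = s·h/(h + (s−f)) and Df = s·h/(h − (s−f)), so DoF = Df − Dn = 2·s·(s−f)·h / (h² − (s−f)²).
That is a quadratic in h: DoF·h² − 2·s·(s−f)·h − DoF·(s−f)² = 0 ⇒ h = (s−f)·(s + √(s² + DoF²)) / DoF = 2920 × (3070 + √(3070² + 381²)) / 381 = 2920 × (3070 + 3093.55) / 381 ≈ 47238 mm.
Then N = f²/(c·h) = 150² / (0.067 × 47238) = 22500 / 3164.9 ≈ 7.11.

f/7.11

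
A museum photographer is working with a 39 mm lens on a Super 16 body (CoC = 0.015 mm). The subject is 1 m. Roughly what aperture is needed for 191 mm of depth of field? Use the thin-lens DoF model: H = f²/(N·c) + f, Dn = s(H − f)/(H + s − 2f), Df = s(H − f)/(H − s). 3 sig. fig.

Write h = H − f = f²/(N·c). The thin-lens limits are Dn = s·h/(h + (s−f)) and Df = s·h/(h − (s−f)), so DoF = Df − Dn = 2·s·(s−f)·h / (h² − (s−f)²).
That is a quadratic in h: DoF·h² − 2·s·(s−f)·h − DoF·(s−f)² = 0 ⇒ h = (s−f)·(s + √(s² + DoF²)) / DoF = 961 × (1000 + √(1000² + 191²)) / 191 = 961 × (1000 + 1018.08) / 191 ≈ 10154 mm.
Then N = f²/(c·h) = 39² / (0.015 × 10154) = 1521 / 152.31 ≈ 9.99.

f/9.99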